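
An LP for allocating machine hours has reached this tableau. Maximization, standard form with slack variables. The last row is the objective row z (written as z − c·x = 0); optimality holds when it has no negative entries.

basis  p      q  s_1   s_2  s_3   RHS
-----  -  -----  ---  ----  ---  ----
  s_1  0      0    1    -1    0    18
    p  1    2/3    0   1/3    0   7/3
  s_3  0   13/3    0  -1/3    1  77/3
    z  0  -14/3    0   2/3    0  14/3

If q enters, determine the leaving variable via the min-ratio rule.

p

Column q entries and ratios — s_1: 0 ≤ 0, skip; p: (7/3)/(2/3) = 7/2; s_3: (77/3)/(13/3) = 77/13.
Smallest ratio is 7/2 in the row of p, so p leaves.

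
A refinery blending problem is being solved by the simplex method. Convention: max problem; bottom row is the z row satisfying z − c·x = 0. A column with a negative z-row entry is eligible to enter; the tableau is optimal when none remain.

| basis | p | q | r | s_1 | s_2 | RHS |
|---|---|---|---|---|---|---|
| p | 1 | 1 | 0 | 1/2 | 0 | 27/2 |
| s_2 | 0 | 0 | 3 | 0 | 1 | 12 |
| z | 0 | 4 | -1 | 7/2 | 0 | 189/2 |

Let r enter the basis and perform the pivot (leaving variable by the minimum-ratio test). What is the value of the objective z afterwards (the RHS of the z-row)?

Ratio test on column r — row 1: entry 0 ≤ 0; row 2: 12/3 = 4. Minimum is 4 at row 2 (s_2 leaves); pivot element 3.
Pivot on row 2; the z-row RHS becomes 189/2 − (-1)·4 = 197/2.

197/2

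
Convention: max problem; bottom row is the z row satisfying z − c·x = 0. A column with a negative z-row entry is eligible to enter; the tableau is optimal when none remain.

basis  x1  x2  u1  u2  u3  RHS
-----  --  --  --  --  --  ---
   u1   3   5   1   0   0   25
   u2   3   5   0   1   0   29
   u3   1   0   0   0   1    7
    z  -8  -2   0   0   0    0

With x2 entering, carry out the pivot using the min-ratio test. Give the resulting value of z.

10

Ratio test on column x2 — row 1: 25/5 = 5; row 2: 29/5 = 29/5; row 3: entry 0 ≤ 0. Minimum is 5 at row 1 (u1 leaves); pivot element 5.
Pivot on row 1; the z-row RHS becomes 0 − (-2)·5 = 10.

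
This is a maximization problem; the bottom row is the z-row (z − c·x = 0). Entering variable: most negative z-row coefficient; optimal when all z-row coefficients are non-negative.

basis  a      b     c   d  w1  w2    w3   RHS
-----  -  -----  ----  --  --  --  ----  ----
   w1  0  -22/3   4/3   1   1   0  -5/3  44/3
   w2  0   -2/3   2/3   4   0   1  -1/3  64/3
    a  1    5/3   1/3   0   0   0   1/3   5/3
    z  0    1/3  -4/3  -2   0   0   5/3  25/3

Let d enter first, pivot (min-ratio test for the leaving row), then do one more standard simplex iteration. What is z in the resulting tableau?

Ratio test on column d — row 1: (44/3)/1 = 44/3; row 2: (64/3)/4 = 16/3; row 3: entry 0 ≤ 0. Minimum is 16/3 at row 2 (w2 leaves); pivot element 4.
Pivot on row 2; the z-row RHS becomes 25/3 − (-2)·(16/3) = 19.
Next entering variable (most negative z-row entry -1): c.
Ratio test on column c — row 1: (28/3)/(7/6) = 8; row 2: (16/3)/(1/6) = 32; row 3: (5/3)/(1/3) = 5. Minimum is 5 at row 3 (a leaves); pivot element 1/3.
After the second pivot the z-row RHS is 19 − (-1)·5 = 24.

24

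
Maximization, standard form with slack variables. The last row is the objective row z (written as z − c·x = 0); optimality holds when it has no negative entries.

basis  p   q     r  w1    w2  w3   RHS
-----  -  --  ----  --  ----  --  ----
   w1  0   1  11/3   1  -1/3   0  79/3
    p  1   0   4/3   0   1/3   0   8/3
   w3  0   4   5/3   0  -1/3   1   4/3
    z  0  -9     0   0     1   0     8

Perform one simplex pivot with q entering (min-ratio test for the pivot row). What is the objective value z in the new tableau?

11

Ratio test on column q — row 1: (79/3)/1 = 79/3; row 2: entry 0 ≤ 0; row 3: (4/3)/4 = 1/3. Minimum is 1/3 at row 3 (w3 leaves); pivot element 4.
Pivot on row 3; the z-row RHS becomes 8 − (-9)·(1/3) = 11.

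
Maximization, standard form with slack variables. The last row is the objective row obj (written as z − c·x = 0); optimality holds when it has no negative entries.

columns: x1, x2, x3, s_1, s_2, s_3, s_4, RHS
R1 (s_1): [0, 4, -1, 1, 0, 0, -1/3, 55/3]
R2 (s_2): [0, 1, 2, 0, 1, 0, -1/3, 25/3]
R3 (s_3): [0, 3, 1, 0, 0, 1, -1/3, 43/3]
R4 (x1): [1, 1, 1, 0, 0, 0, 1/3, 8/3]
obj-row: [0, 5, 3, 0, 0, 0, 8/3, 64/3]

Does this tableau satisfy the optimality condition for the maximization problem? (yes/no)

yes

Every obj-row coefficient is ≥ 0, so the tableau is optimal.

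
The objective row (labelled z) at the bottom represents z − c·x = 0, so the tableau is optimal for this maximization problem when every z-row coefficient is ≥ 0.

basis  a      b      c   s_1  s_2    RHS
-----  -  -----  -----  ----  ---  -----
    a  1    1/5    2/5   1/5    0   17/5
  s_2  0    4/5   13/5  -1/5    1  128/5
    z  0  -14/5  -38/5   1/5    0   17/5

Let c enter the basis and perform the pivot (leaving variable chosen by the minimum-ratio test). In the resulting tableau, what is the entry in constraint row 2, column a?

-13/2

Ratio test on column c — row 1: (17/5)/(2/5) = 17/2; row 2: (128/5)/(13/5) = 128/13. Minimum is 17/2 at row 1 (a leaves); pivot element 2/5.
Divide row 1 by 2/5; eliminate column c from the other rows.
Row 2 update in column a: 0 − (13/5)·(5/2) = -13/2.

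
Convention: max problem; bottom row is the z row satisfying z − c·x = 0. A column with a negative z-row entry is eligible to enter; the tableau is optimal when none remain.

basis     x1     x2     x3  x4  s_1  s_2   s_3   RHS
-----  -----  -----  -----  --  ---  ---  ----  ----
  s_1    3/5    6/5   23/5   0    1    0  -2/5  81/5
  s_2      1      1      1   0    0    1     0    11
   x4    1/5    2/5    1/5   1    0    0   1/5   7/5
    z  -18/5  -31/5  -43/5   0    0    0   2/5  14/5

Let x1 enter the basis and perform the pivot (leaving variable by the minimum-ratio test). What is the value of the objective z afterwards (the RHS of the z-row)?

28

Ratio test on column x1 — row 1: (81/5)/(3/5) = 27; row 2: 11/1 = 11; row 3: (7/5)/(1/5) = 7. Minimum is 7 at row 3 (x4 leaves); pivot element 1/5.
Pivot on row 3; the z-row RHS becomes 14/5 − (-18/5)·7 = 28.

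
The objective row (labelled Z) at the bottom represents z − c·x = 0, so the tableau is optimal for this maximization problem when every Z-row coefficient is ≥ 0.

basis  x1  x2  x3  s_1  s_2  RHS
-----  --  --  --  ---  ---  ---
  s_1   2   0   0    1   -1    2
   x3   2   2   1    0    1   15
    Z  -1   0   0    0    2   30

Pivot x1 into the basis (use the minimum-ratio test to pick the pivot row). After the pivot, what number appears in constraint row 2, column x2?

2

Ratio test on column x1 — row 1: 2/2 = 1; row 2: 15/2 = 15/2. Minimum is 1 at row 1 (s_1 leaves); pivot element 2.
Divide row 1 by 2; eliminate column x1 from the other rows.
Row 2 update in column x2: 2 − 2·0 = 2.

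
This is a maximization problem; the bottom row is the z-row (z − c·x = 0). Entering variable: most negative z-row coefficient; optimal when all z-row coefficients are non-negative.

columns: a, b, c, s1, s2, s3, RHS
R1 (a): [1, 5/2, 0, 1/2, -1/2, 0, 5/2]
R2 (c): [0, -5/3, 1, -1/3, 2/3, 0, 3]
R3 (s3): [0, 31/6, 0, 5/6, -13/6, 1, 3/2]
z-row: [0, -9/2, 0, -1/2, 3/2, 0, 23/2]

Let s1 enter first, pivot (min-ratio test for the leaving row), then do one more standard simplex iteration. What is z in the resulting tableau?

397/31

Ratio test on column s1 — row 1: (5/2)/(1/2) = 5; row 2: entry -1/3 ≤ 0; row 3: (3/2)/(5/6) = 9/5. Minimum is 9/5 at row 3 (s3 leaves); pivot element 5/6.
Pivot on row 3; the z-row RHS becomes 23/2 − (-1/2)·(9/5) = 62/5.
Next entering variable (most negative z-row entry -7/5): b.
Ratio test on column b — row 1: entry -3/5 ≤ 0; row 2: (18/5)/(2/5) = 9; row 3: (9/5)/(31/5) = 9/31. Minimum is 9/31 at row 3 (s1 leaves); pivot element 31/5.
After the second pivot the z-row RHS is 62/5 − (-7/5)·(9/31) = 397/31.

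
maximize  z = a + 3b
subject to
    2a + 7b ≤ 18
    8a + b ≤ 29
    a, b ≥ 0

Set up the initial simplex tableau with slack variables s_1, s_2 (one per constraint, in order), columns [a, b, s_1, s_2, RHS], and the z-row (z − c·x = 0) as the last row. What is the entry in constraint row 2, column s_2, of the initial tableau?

Slack s_2 belongs to constraint 2; its column is the unit vector e_2, so the entry in row 2 is 1.

1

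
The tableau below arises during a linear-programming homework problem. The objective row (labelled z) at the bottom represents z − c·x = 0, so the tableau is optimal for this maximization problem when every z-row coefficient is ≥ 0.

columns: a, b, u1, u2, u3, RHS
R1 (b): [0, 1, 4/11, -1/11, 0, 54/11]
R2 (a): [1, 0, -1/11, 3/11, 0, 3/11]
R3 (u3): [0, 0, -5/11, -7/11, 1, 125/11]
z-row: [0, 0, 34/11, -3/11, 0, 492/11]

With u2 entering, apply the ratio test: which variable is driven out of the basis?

a

Column u2 entries and ratios — b: -1/11 ≤ 0, skip; a: (3/11)/(3/11) = 1; u3: -7/11 ≤ 0, skip.
Smallest ratio is 1 in the row of a, so a leaves.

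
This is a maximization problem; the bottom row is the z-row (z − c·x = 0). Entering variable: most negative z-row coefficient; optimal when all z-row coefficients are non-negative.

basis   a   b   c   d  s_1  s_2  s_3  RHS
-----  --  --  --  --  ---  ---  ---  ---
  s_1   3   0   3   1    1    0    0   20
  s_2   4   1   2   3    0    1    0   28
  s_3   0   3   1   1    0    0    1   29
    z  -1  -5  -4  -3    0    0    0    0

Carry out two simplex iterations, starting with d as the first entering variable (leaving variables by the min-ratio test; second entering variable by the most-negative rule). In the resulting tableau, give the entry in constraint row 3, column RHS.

Ratio test on column d — row 1: 20/1 = 20; row 2: 28/3 = 28/3; row 3: 29/1 = 29. Minimum is 28/3 at row 2 (s_2 leaves); pivot element 3.
Divide row 2 by 3; eliminate column d from the other rows.
Second iteration: most negative z-row entry is -4 in column b, so b enters.
Ratio test on column b — row 1: entry -1/3 ≤ 0; row 2: (28/3)/(1/3) = 28; row 3: (59/3)/(8/3) = 59/8. Minimum is 59/8 at row 3 (s_3 leaves); pivot element 8/3.
Divide row 3 by 8/3; eliminate column b from the other rows.
After both pivots, the entry at constraint row 3, column RHS is 59/8.

59/8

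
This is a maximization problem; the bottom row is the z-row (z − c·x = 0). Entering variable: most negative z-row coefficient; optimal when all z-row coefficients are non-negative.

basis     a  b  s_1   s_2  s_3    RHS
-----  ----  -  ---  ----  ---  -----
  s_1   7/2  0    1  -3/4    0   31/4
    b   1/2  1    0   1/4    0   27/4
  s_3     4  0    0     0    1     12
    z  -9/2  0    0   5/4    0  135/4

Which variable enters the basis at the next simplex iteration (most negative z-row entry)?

Negative z-row entries: a: -9/2.
The most negative is -9/2 in column a, so a enters.

a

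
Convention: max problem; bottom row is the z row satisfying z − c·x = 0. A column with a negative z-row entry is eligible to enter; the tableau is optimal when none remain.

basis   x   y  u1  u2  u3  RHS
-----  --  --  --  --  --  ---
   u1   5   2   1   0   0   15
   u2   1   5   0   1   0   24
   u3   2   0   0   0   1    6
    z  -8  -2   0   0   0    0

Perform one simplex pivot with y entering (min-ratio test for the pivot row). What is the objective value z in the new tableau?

Ratio test on column y — row 1: 15/2 = 15/2; row 2: 24/5 = 24/5; row 3: entry 0 ≤ 0. Minimum is 24/5 at row 2 (u2 leaves); pivot element 5.
Pivot on row 2; the z-row RHS becomes 0 − (-2)·(24/5) = 48/5.

48/5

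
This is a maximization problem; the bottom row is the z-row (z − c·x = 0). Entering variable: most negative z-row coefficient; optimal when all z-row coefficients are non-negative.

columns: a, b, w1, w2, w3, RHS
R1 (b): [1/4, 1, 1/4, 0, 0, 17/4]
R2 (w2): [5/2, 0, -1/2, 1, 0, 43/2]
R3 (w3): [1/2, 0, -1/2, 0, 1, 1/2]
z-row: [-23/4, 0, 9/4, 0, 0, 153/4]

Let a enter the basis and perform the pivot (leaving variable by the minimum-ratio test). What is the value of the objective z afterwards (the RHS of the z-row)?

Ratio test on column a — row 1: (17/4)/(1/4) = 17; row 2: (43/2)/(5/2) = 43/5; row 3: (1/2)/(1/2) = 1. Minimum is 1 at row 3 (w3 leaves); pivot element 1/2.
Pivot on row 3; the z-row RHS becomes 153/4 − (-23/4)·1 = 44.

44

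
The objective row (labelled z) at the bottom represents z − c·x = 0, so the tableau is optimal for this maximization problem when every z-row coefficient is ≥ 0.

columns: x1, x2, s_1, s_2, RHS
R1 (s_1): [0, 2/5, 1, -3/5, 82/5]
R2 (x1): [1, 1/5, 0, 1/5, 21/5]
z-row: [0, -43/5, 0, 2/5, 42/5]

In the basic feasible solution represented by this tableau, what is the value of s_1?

s_1 is basic (row 1); its value is the RHS of that row, 82/5.

82/5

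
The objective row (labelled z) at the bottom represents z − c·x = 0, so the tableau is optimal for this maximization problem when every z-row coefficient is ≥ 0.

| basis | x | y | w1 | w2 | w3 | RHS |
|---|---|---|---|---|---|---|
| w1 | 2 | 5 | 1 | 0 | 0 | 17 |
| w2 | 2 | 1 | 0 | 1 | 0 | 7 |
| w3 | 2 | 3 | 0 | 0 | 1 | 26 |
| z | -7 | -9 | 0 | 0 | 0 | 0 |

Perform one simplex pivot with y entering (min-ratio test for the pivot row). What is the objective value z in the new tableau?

Ratio test on column y — row 1: 17/5 = 17/5; row 2: 7/1 = 7; row 3: 26/3 = 26/3. Minimum is 17/5 at row 1 (w1 leaves); pivot element 5.
Pivot on row 1; the z-row RHS becomes 0 − (-9)·(17/5) = 153/5.

153/5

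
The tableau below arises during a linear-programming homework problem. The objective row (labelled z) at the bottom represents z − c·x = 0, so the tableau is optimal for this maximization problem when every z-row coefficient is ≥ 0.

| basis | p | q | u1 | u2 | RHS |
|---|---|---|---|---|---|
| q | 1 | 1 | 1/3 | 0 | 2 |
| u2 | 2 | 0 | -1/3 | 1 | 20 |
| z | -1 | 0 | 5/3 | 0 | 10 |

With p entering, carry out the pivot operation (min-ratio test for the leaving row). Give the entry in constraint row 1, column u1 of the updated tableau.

Ratio test on column p — row 1: 2/1 = 2; row 2: 20/2 = 10. Minimum is 2 at row 1 (q leaves); pivot element 1.
Divide row 1 by 1; eliminate column p from the other rows.
In the new row 1, the u1 entry is the old entry divided by the pivot: (1/3)/1 = 1/3.

1/3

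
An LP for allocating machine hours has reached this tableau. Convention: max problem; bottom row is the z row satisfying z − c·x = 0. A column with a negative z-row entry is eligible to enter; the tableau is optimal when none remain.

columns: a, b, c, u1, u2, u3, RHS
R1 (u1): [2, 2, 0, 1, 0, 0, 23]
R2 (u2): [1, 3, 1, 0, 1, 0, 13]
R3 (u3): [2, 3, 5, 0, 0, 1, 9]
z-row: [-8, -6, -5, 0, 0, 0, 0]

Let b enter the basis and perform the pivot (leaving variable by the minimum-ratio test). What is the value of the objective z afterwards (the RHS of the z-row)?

18

Ratio test on column b — row 1: 23/2 = 23/2; row 2: 13/3 = 13/3; row 3: 9/3 = 3. Minimum is 3 at row 3 (u3 leaves); pivot element 3.
Pivot on row 3; the z-row RHS becomes 0 − (-6)·3 = 18.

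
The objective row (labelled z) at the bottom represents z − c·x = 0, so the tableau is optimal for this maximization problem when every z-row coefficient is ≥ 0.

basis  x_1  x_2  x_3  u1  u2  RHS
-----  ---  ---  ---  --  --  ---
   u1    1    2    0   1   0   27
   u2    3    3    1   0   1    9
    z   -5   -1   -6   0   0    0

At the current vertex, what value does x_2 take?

0

x_2 is not in the basis, so in the current basic feasible solution x_2 = 0.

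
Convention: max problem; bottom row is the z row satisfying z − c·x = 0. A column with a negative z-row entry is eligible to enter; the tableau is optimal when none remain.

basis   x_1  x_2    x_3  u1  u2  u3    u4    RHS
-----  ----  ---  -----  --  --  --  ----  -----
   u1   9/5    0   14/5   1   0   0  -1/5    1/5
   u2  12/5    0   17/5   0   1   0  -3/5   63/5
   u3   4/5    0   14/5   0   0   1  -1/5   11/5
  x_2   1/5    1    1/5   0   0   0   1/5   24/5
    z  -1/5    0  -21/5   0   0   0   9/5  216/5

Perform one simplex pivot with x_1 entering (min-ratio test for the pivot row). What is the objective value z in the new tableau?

Ratio test on column x_1 — row 1: (1/5)/(9/5) = 1/9; row 2: (63/5)/(12/5) = 21/4; row 3: (11/5)/(4/5) = 11/4; row 4: (24/5)/(1/5) = 24. Minimum is 1/9 at row 1 (u1 leaves); pivot element 9/5.
Pivot on row 1; the z-row RHS becomes 216/5 − (-1/5)·(1/9) = 389/9.

389/9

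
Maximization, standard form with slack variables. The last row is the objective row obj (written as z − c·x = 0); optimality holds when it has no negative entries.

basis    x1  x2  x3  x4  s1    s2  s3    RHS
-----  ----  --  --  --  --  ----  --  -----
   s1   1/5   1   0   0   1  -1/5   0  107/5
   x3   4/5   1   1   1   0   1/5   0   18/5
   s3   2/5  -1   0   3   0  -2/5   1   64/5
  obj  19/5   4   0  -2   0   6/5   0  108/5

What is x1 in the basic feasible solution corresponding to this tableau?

0

x1 is not in the basis, so in the current basic feasible solution x1 = 0.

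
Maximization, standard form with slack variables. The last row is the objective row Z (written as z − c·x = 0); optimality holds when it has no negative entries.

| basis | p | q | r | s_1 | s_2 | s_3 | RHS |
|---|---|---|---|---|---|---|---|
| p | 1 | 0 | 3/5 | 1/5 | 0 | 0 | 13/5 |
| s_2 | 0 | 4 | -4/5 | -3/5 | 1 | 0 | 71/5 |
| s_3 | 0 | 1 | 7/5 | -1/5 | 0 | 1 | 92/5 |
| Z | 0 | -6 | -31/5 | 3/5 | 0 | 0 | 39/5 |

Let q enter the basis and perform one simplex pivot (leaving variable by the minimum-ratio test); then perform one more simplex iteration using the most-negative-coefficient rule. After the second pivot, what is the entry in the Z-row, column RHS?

Ratio test on column q — row 1: entry 0 ≤ 0; row 2: (71/5)/4 = 71/20; row 3: (92/5)/1 = 92/5. Minimum is 71/20 at row 2 (s_2 leaves); pivot element 4.
Divide row 2 by 4; eliminate column q from the other rows.
Second iteration: most negative Z-row entry is -37/5 in column r, so r enters.
Ratio test on column r — row 1: (13/5)/(3/5) = 13/3; row 2: entry -1/5 ≤ 0; row 3: (297/20)/(8/5) = 297/32. Minimum is 13/3 at row 1 (p leaves); pivot element 3/5.
Divide row 1 by 3/5; eliminate column r from the other rows.
After both pivots, the entry at the Z-row, column RHS is 367/6.

367/6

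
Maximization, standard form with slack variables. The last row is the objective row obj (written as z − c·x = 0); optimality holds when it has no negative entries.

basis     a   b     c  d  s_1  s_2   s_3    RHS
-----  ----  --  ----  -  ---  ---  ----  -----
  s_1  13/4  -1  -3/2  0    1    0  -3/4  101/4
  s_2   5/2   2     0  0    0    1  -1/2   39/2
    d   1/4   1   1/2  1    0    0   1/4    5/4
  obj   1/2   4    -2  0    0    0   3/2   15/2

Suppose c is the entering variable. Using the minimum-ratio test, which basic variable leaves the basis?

d

Column c entries and ratios — s_1: -3/2 ≤ 0, skip; s_2: 0 ≤ 0, skip; d: (5/4)/(1/2) = 5/2.
Smallest ratio is 5/2 in the row of d, so d leaves.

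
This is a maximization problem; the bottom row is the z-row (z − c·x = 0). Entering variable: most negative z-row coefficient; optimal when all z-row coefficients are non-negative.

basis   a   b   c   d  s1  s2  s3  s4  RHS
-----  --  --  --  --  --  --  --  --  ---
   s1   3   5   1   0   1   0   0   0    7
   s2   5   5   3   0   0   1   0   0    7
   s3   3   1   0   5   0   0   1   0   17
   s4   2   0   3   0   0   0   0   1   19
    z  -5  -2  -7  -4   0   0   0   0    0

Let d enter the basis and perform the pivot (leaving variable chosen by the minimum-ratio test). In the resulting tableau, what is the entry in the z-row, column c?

-7

Ratio test on column d — row 1: entry 0 ≤ 0; row 2: entry 0 ≤ 0; row 3: 17/5 = 17/5; row 4: entry 0 ≤ 0. Minimum is 17/5 at row 3 (s3 leaves); pivot element 5.
Divide row 3 by 5; eliminate column d from the other rows.
z-row update in column c: -7 − (-4)·0 = -7.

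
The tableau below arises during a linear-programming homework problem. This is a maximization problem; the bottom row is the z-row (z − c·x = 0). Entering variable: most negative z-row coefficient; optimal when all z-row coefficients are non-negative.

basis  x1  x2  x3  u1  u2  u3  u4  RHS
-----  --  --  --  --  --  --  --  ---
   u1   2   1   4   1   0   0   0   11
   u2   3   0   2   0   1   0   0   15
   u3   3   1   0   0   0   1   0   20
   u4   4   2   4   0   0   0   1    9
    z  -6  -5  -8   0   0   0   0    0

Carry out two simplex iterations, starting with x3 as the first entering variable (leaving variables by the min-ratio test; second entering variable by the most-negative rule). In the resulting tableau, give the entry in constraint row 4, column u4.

Ratio test on column x3 — row 1: 11/4 = 11/4; row 2: 15/2 = 15/2; row 3: entry 0 ≤ 0; row 4: 9/4 = 9/4. Minimum is 9/4 at row 4 (u4 leaves); pivot element 4.
Divide row 4 by 4; eliminate column x3 from the other rows.
Second iteration: most negative z-row entry is -1 in column x2, so x2 enters.
Ratio test on column x2 — row 1: entry -1 ≤ 0; row 2: entry -1 ≤ 0; row 3: 20/1 = 20; row 4: (9/4)/(1/2) = 9/2. Minimum is 9/2 at row 4 (x3 leaves); pivot element 1/2.
Divide row 4 by 1/2; eliminate column x2 from the other rows.
After both pivots, the entry at constraint row 4, column u4 is 1/2.

1/2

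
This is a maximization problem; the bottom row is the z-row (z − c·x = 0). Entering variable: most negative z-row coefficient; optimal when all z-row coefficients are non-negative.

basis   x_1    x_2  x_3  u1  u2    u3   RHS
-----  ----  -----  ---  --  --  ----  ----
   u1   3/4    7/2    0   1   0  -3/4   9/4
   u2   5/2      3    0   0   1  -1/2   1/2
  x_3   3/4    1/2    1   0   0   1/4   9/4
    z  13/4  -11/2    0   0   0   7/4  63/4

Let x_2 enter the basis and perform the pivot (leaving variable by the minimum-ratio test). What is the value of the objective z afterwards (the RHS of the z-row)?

Ratio test on column x_2 — row 1: (9/4)/(7/2) = 9/14; row 2: (1/2)/3 = 1/6; row 3: (9/4)/(1/2) = 9/2. Minimum is 1/6 at row 2 (u2 leaves); pivot element 3.
Pivot on row 2; the z-row RHS becomes 63/4 − (-11/2)·(1/6) = 50/3.

50/3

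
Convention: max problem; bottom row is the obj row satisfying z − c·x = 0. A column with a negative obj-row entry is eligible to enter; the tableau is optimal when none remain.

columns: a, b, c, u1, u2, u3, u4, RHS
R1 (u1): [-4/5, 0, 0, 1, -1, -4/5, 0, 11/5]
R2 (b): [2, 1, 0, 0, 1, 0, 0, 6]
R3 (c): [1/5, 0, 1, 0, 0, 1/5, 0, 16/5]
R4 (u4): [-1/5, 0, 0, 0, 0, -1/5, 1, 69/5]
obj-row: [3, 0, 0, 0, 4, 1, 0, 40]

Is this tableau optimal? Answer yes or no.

Every obj-row coefficient is ≥ 0, so the tableau is optimal.

yes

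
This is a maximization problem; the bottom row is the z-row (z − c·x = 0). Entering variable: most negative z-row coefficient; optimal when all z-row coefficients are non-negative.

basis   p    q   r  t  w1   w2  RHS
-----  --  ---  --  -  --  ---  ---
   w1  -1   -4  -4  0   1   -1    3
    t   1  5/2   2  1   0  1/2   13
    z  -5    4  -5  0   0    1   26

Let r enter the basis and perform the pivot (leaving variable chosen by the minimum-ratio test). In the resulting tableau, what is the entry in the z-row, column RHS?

Ratio test on column r — row 1: entry -4 ≤ 0; row 2: 13/2 = 13/2. Minimum is 13/2 at row 2 (t leaves); pivot element 2.
Divide row 2 by 2; eliminate column r from the other rows.
z-row update in column RHS: 26 − (-5)·(13/2) = 117/2.

117/2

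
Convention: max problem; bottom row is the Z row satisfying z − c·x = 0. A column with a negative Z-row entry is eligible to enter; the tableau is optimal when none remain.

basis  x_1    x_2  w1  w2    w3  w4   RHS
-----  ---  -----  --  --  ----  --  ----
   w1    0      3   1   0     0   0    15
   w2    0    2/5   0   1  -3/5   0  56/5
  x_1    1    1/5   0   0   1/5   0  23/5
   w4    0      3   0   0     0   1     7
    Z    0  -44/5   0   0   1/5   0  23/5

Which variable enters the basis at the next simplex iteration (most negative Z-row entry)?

Negative Z-row entries: x_2: -44/5.
The most negative is -44/5 in column x_2, so x_2 enters.

x_2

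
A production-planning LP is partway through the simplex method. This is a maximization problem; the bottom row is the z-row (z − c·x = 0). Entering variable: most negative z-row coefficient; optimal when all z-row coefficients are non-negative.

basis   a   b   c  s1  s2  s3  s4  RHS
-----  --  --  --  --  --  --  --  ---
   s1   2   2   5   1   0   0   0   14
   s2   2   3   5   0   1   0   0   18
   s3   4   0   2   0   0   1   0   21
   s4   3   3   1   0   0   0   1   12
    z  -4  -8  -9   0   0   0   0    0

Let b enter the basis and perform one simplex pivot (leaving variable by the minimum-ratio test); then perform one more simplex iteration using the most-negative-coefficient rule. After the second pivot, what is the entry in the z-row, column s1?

19/13

Ratio test on column b — row 1: 14/2 = 7; row 2: 18/3 = 6; row 3: entry 0 ≤ 0; row 4: 12/3 = 4. Minimum is 4 at row 4 (s4 leaves); pivot element 3.
Divide row 4 by 3; eliminate column b from the other rows.
Second iteration: most negative z-row entry is -19/3 in column c, so c enters.
Ratio test on column c — row 1: 6/(13/3) = 18/13; row 2: 6/4 = 3/2; row 3: 21/2 = 21/2; row 4: 4/(1/3) = 12. Minimum is 18/13 at row 1 (s1 leaves); pivot element 13/3.
Divide row 1 by 13/3; eliminate column c from the other rows.
After both pivots, the entry at the z-row, column s1 is 19/13.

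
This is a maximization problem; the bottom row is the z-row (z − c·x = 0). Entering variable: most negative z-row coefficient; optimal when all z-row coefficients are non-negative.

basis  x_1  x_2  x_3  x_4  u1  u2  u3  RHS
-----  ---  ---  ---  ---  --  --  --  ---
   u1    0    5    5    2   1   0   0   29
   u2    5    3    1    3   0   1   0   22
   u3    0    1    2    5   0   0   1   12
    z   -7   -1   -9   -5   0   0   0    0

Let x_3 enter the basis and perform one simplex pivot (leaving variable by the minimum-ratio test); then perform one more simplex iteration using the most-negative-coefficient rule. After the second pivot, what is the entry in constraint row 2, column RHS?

Ratio test on column x_3 — row 1: 29/5 = 29/5; row 2: 22/1 = 22; row 3: 12/2 = 6. Minimum is 29/5 at row 1 (u1 leaves); pivot element 5.
Divide row 1 by 5; eliminate column x_3 from the other rows.
Second iteration: most negative z-row entry is -7 in column x_1, so x_1 enters.
Ratio test on column x_1 — row 1: entry 0 ≤ 0; row 2: (81/5)/5 = 81/25; row 3: entry 0 ≤ 0. Minimum is 81/25 at row 2 (u2 leaves); pivot element 5.
Divide row 2 by 5; eliminate column x_1 from the other rows.
After both pivots, the entry at constraint row 2, column RHS is 81/25.

81/25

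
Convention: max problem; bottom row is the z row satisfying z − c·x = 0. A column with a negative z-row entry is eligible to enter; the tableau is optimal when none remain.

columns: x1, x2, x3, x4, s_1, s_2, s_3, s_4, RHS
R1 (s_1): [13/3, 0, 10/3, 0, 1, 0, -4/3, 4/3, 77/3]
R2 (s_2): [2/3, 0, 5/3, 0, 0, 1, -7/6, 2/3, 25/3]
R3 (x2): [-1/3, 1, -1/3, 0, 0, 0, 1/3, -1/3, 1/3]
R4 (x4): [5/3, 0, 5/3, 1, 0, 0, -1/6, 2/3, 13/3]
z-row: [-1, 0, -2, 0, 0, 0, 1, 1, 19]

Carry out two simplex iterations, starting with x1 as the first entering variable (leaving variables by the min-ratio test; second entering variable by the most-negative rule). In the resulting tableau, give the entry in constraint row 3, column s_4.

-1/5

Ratio test on column x1 — row 1: (77/3)/(13/3) = 77/13; row 2: (25/3)/(2/3) = 25/2; row 3: entry -1/3 ≤ 0; row 4: (13/3)/(5/3) = 13/5. Minimum is 13/5 at row 4 (x4 leaves); pivot element 5/3.
Divide row 4 by 5/3; eliminate column x1 from the other rows.
Second iteration: most negative z-row entry is -1 in column x3, so x3 enters.
Ratio test on column x3 — row 1: entry -1 ≤ 0; row 2: (33/5)/1 = 33/5; row 3: entry 0 ≤ 0; row 4: (13/5)/1 = 13/5. Minimum is 13/5 at row 4 (x1 leaves); pivot element 1.
Divide row 4 by 1; eliminate column x3 from the other rows.
After both pivots, the entry at constraint row 3, column s_4 is -1/5.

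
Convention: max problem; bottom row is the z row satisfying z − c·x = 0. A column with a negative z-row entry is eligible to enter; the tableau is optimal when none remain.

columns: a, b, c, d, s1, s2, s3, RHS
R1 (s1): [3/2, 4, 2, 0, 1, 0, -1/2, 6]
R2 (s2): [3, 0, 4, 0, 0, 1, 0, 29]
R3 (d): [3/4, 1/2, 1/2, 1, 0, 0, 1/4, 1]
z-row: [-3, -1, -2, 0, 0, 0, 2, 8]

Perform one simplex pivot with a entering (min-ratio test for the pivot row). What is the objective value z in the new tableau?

12

Ratio test on column a — row 1: 6/(3/2) = 4; row 2: 29/3 = 29/3; row 3: 1/(3/4) = 4/3. Minimum is 4/3 at row 3 (d leaves); pivot element 3/4.
Pivot on row 3; the z-row RHS becomes 8 − (-3)·(4/3) = 12.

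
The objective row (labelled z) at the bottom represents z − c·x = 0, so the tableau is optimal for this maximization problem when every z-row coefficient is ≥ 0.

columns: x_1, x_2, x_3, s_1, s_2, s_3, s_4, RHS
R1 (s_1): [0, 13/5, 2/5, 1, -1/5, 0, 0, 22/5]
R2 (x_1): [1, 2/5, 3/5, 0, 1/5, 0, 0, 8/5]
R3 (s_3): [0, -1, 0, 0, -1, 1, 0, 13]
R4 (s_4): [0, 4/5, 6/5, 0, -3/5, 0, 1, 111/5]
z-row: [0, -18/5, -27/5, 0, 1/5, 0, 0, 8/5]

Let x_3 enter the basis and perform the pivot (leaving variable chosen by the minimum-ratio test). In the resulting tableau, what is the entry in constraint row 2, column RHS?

8/3

Ratio test on column x_3 — row 1: (22/5)/(2/5) = 11; row 2: (8/5)/(3/5) = 8/3; row 3: entry 0 ≤ 0; row 4: (111/5)/(6/5) = 37/2. Minimum is 8/3 at row 2 (x_1 leaves); pivot element 3/5.
Divide row 2 by 3/5; eliminate column x_3 from the other rows.
In the new row 2, the RHS entry is the old entry divided by the pivot: (8/5)/(3/5) = 8/3.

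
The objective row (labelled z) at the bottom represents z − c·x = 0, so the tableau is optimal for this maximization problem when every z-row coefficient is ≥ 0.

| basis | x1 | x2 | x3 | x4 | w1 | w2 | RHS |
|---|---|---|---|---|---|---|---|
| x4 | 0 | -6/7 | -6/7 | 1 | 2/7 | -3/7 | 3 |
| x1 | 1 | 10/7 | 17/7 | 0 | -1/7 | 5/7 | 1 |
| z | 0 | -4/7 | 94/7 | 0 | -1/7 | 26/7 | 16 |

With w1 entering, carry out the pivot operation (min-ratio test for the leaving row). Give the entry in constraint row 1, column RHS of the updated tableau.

Ratio test on column w1 — row 1: 3/(2/7) = 21/2; row 2: entry -1/7 ≤ 0. Minimum is 21/2 at row 1 (x4 leaves); pivot element 2/7.
Divide row 1 by 2/7; eliminate column w1 from the other rows.
In the new row 1, the RHS entry is the old entry divided by the pivot: 3/(2/7) = 21/2.

21/2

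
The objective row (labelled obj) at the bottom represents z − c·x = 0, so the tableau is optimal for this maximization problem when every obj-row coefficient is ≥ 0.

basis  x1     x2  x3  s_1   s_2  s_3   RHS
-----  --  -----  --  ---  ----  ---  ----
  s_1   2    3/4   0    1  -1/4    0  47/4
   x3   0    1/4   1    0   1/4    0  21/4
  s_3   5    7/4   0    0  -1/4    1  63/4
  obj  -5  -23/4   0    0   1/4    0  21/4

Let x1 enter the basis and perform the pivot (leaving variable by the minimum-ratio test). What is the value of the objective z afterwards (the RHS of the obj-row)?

Ratio test on column x1 — row 1: (47/4)/2 = 47/8; row 2: entry 0 ≤ 0; row 3: (63/4)/5 = 63/20. Minimum is 63/20 at row 3 (s_3 leaves); pivot element 5.
Pivot on row 3; the obj-row RHS becomes 21/4 − (-5)·(63/20) = 21.

21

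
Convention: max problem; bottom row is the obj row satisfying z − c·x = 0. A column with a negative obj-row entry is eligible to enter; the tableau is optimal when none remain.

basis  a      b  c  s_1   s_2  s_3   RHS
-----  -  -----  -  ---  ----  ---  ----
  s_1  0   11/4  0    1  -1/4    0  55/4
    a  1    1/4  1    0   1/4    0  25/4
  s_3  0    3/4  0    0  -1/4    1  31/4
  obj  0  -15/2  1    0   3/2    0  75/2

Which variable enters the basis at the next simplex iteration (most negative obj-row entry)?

Negative obj-row entries: b: -15/2.
The most negative is -15/2 in column b, so b enters.

b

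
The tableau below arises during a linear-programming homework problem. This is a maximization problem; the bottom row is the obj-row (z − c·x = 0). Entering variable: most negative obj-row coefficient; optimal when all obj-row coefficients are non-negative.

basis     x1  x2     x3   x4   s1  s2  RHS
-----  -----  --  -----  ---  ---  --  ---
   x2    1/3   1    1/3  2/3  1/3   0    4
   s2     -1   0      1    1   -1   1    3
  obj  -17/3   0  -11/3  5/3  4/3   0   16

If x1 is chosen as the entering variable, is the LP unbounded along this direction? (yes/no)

Column x1 has positive entries in row(s) 1, so the ratio test bounds it — not unbounded.

no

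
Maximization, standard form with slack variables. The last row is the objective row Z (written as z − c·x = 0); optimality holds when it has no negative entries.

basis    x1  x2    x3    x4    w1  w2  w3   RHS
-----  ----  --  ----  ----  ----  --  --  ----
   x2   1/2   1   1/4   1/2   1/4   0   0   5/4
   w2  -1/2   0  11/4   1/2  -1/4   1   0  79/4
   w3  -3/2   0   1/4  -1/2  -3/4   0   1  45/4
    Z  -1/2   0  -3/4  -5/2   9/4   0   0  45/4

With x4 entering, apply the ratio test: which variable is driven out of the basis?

x2

Column x4 entries and ratios — x2: (5/4)/(1/2) = 5/2; w2: (79/4)/(1/2) = 79/2; w3: -1/2 ≤ 0, skip.
Smallest ratio is 5/2 in the row of x2, so x2 leaves.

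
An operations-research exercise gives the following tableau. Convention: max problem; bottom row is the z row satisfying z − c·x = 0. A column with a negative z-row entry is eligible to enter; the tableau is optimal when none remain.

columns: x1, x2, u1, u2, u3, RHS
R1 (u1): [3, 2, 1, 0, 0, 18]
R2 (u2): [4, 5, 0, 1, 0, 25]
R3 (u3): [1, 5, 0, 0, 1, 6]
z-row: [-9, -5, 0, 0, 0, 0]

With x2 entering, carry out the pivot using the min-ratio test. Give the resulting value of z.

Ratio test on column x2 — row 1: 18/2 = 9; row 2: 25/5 = 5; row 3: 6/5 = 6/5. Minimum is 6/5 at row 3 (u3 leaves); pivot element 5.
Pivot on row 3; the z-row RHS becomes 0 − (-5)·(6/5) = 6.

6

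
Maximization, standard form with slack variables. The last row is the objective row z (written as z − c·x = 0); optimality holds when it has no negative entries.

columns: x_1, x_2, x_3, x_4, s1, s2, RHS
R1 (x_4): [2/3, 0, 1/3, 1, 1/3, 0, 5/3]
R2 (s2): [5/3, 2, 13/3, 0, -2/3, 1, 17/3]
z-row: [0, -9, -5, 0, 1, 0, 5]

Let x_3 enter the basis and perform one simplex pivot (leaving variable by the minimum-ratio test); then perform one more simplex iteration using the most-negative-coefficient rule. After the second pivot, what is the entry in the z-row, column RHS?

Ratio test on column x_3 — row 1: (5/3)/(1/3) = 5; row 2: (17/3)/(13/3) = 17/13. Minimum is 17/13 at row 2 (s2 leaves); pivot element 13/3.
Divide row 2 by 13/3; eliminate column x_3 from the other rows.
Second iteration: most negative z-row entry is -87/13 in column x_2, so x_2 enters.
Ratio test on column x_2 — row 1: entry -2/13 ≤ 0; row 2: (17/13)/(6/13) = 17/6. Minimum is 17/6 at row 2 (x_3 leaves); pivot element 6/13.
Divide row 2 by 6/13; eliminate column x_2 from the other rows.
After both pivots, the entry at the z-row, column RHS is 61/2.

61/2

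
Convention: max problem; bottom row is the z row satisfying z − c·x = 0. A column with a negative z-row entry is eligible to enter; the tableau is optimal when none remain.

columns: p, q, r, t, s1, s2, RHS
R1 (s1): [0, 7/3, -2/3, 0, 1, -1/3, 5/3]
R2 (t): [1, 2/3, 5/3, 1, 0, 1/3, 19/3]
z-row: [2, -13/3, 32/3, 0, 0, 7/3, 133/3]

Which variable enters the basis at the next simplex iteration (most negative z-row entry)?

Negative z-row entries: q: -13/3.
The most negative is -13/3 in column q, so q enters.

q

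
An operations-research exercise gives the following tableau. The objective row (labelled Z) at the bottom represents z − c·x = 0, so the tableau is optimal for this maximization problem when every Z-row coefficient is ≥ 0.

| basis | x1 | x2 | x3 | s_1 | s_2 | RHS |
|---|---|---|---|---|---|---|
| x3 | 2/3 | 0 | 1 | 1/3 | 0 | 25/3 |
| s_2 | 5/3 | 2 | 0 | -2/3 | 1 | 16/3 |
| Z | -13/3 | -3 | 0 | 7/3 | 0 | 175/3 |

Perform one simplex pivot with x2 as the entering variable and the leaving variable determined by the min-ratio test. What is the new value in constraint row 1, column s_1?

1/3

Ratio test on column x2 — row 1: entry 0 ≤ 0; row 2: (16/3)/2 = 8/3. Minimum is 8/3 at row 2 (s_2 leaves); pivot element 2.
Divide row 2 by 2; eliminate column x2 from the other rows.
Row 1 update in column s_1: 1/3 − 0·(-1/3) = 1/3.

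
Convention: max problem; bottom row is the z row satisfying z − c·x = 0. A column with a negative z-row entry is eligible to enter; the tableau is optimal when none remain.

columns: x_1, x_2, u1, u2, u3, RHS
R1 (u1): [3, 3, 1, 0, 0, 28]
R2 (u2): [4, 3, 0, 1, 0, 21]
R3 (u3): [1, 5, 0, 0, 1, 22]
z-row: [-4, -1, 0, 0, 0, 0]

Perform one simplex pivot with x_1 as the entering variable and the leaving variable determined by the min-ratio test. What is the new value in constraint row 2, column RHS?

21/4

Ratio test on column x_1 — row 1: 28/3 = 28/3; row 2: 21/4 = 21/4; row 3: 22/1 = 22. Minimum is 21/4 at row 2 (u2 leaves); pivot element 4.
Divide row 2 by 4; eliminate column x_1 from the other rows.
In the new row 2, the RHS entry is the old entry divided by the pivot: 21/4 = 21/4.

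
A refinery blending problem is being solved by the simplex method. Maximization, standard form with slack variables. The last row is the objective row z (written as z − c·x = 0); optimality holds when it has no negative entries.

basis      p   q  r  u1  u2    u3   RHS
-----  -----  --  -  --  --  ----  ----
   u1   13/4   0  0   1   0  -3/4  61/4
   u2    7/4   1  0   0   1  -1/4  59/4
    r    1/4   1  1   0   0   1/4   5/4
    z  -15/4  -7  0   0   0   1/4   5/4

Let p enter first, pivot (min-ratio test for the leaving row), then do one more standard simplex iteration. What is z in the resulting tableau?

Ratio test on column p — row 1: (61/4)/(13/4) = 61/13; row 2: (59/4)/(7/4) = 59/7; row 3: (5/4)/(1/4) = 5. Minimum is 61/13 at row 1 (u1 leaves); pivot element 13/4.
Pivot on row 1; the z-row RHS becomes 5/4 − (-15/4)·(61/13) = 245/13.
Next entering variable (most negative z-row entry -7): q.
Ratio test on column q — row 1: entry 0 ≤ 0; row 2: (85/13)/1 = 85/13; row 3: (1/13)/1 = 1/13. Minimum is 1/13 at row 3 (r leaves); pivot element 1.
After the second pivot the z-row RHS is 245/13 − (-7)·(1/13) = 252/13.

252/13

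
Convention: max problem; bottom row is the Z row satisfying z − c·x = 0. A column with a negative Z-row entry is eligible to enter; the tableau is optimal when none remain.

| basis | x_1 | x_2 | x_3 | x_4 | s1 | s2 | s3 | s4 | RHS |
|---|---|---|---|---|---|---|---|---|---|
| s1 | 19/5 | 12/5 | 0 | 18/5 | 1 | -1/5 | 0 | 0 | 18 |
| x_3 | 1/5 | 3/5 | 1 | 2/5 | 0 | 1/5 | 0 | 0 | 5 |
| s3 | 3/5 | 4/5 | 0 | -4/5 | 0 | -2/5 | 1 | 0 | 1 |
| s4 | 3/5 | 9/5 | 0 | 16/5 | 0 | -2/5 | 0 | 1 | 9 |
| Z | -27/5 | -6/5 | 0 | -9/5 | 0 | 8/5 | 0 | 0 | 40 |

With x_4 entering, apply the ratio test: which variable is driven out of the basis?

Column x_4 entries and ratios — s1: 18/(18/5) = 5; x_3: 5/(2/5) = 25/2; s3: -4/5 ≤ 0, skip; s4: 9/(16/5) = 45/16.
Smallest ratio is 45/16 in the row of s4, so s4 leaves.

s4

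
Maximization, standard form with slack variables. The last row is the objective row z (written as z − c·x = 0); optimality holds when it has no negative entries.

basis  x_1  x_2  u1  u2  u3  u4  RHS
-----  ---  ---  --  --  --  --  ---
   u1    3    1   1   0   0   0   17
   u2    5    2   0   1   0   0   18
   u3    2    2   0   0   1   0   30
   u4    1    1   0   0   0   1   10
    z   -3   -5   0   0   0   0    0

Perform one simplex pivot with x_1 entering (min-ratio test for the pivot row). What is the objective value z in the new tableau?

Ratio test on column x_1 — row 1: 17/3 = 17/3; row 2: 18/5 = 18/5; row 3: 30/2 = 15; row 4: 10/1 = 10. Minimum is 18/5 at row 2 (u2 leaves); pivot element 5.
Pivot on row 2; the z-row RHS becomes 0 − (-3)·(18/5) = 54/5.

54/5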